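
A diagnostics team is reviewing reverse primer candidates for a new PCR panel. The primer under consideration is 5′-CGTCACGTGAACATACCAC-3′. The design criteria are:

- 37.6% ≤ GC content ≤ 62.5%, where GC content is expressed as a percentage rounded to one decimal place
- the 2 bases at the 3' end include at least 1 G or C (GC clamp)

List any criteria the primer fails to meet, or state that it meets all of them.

Meets all criteria.

Base counts: A=6, T=3, G=3, C=7 (length 19).
GC content: GC 10/19 = 52.6% ✓
GC clamp: 3' end AC has 1 G/C ✓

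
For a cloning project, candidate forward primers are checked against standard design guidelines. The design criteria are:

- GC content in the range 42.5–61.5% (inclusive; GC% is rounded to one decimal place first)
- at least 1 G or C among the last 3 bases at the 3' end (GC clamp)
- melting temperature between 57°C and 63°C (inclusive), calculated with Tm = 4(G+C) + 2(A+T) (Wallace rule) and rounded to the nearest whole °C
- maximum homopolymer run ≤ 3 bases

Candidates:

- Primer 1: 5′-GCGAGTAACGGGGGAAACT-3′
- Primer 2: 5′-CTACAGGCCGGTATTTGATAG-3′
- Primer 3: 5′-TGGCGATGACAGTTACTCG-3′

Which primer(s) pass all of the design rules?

Primer 2 and Primer 3.

Primer 1 (19 nt, A=6 T=2 G=8 C=3): GC 11/19 = 57.9% ✓; 3' end ACT has 1 G/C ✓; Tm = 2·8 + 4·11 = 60°C ✓; longest run = 5, exceeds 3 ✗ — fails.
Primer 2 (21 nt, A=5 T=6 G=6 C=4): GC 10/21 = 47.6% ✓; 3' end TAG has 1 G/C ✓; Tm = 2·11 + 4·10 = 62°C ✓; longest run = 3 ✓ — passes.
Primer 3 (19 nt, A=4 T=5 G=6 C=4): GC 10/19 = 52.6% ✓; 3' end TCG has 2 G/C ✓; Tm = 2·9 + 4·10 = 58°C ✓; longest run = 2 ✓ — passes.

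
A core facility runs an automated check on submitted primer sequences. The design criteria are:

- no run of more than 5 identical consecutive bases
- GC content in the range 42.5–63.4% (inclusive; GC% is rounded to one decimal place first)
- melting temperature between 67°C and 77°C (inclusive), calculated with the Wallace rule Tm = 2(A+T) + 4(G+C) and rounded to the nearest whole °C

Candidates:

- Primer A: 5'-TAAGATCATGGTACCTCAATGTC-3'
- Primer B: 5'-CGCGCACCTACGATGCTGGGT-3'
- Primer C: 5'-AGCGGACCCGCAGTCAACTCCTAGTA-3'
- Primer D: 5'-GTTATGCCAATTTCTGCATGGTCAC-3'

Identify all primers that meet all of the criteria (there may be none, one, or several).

Primer A (23 nt, A=7 T=7 G=4 C=5): longest run = 2 ✓; GC 9/23 = 39.1%, outside 42.5–63.4% ✗; Tm = 2·14 + 4·9 = 64°C, outside 67–77°C ✗ — fails.
Primer B (21 nt, A=3 T=4 G=7 C=7): longest run = 3 ✓; GC 14/21 = 66.7%, outside 42.5–63.4% ✗; Tm = 2·7 + 4·14 = 70°C ✓ — fails.
Primer C (26 nt, A=7 T=4 G=6 C=9): longest run = 3 ✓; GC 15/26 = 57.7% ✓; Tm = 2·11 + 4·15 = 82°C, outside 67–77°C ✗ — fails.
Primer D (25 nt, A=5 T=9 G=5 C=6): longest run = 3 ✓; GC 11/25 = 44.0% ✓; Tm = 2·14 + 4·11 = 72°C ✓ — passes.

Primer D only.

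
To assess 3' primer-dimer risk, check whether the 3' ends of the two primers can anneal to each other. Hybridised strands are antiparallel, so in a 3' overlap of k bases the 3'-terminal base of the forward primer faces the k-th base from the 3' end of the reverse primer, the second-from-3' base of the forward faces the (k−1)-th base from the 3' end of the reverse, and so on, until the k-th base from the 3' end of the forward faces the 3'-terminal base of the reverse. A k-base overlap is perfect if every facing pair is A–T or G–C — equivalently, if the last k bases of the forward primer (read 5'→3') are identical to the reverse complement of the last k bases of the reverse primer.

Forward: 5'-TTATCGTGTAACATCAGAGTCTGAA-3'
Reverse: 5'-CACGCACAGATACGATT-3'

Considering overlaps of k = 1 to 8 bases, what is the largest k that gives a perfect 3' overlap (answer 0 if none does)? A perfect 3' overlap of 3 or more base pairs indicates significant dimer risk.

Last 8 bases (5'→3') — forward …AGTCTGAA, reverse …ATACGATT.
Reverse complement of the reverse primer's last 8 bases: AATCGTAT; its first k bases are the reverse complement of the reverse primer's last k bases, so a perfect k-base overlap needs the forward primer's last k bases to equal them.
Comparing (forward last k vs required): k=1: A vs A ✓; k=2: AA vs AA ✓; k=3: GAA vs AAT ✗; k=4: TGAA vs AATC ✗; k=5: CTGAA vs AATCG ✗; k=6: TCTGAA vs AATCGT ✗; k=7: GTCTGAA vs AATCGTA ✗; k=8: AGTCTGAA vs AATCGTAT ✗.
Perfect overlaps at k = 1, 2; the largest is 2.

Longest perfect overlap: 2 complementary base pairs; below the dimer-risk threshold (threshold 3).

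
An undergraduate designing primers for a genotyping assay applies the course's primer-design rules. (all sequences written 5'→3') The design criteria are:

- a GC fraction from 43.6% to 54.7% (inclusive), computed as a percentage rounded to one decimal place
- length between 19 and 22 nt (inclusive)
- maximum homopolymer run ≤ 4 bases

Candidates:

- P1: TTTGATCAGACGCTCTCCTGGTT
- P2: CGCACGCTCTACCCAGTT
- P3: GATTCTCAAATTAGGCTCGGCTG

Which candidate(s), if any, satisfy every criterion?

None of the candidates satisfy all criteria.

P1 (23 nt, A=3 T=9 G=5 C=6): GC 11/23 = 47.8% ✓; length 23, outside 19–22 ✗; longest run = 3 ✓ — fails.
P2 (18 nt, A=3 T=4 G=3 C=8): GC 11/18 = 61.1%, outside 43.6–54.7% ✗; length 18, outside 19–22 ✗; longest run = 3 ✓ — fails.
P3 (23 nt, A=5 T=7 G=6 C=5): GC 11/23 = 47.8% ✓; length 23, outside 19–22 ✗; longest run = 3 ✓ — fails.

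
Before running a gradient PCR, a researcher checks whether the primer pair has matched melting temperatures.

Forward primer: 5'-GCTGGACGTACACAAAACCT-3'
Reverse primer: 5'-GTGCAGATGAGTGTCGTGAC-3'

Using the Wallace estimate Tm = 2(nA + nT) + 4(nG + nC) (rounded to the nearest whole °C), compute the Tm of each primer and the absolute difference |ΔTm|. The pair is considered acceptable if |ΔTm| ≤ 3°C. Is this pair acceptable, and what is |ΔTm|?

|ΔTm| = 2°C; the pair is acceptable.

Forward: A=7 T=3 G=4 C=6 → Tm = 2·10 + 4·10 = 60°C.
Reverse: A=4 T=5 G=8 C=3 → Tm = 2·9 + 4·11 = 62°C.
|ΔTm| = |60 − 62| = 2°C, ≤ 3°C.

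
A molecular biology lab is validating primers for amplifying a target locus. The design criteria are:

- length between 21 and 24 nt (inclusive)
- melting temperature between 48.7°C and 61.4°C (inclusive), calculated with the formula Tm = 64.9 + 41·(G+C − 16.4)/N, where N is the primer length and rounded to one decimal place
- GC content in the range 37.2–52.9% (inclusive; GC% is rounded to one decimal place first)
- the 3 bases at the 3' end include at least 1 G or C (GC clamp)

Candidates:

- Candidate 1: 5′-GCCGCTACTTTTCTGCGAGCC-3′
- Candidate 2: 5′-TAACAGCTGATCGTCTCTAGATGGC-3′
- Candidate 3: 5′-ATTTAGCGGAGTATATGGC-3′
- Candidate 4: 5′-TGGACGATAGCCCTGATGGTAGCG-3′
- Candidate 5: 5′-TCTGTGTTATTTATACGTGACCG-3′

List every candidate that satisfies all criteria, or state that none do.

Candidate 5 only.

Candidate 1 (21 nt, A=2 T=6 G=5 C=8): length 21 ✓; Tm = 64.9 + 41·(13 − 16.4)/21 = 58.3°C ✓; GC 13/21 = 61.9%, outside 37.2–52.9% ✗; 3' end GCC has 3 G/C ✓ — fails.
Candidate 2 (25 nt, A=6 T=7 G=6 C=6): length 25, outside 21–24 ✗; Tm = 64.9 + 41·(12 − 16.4)/25 = 57.7°C ✓; GC 12/25 = 48.0% ✓; 3' end GGC has 3 G/C ✓ — fails.
Candidate 3 (19 nt, A=5 T=6 G=6 C=2): length 19, outside 21–24 ✗; Tm = 64.9 + 41·(8 − 16.4)/19 = 46.8°C, outside 48.7–61.4°C ✗; GC 8/19 = 42.1% ✓; 3' end GGC has 3 G/C ✓ — fails.
Candidate 4 (24 nt, A=5 T=5 G=9 C=5): length 24 ✓; Tm = 64.9 + 41·(14 − 16.4)/24 = 60.8°C ✓; GC 14/24 = 58.3%, outside 37.2–52.9% ✗; 3' end GCG has 3 G/C ✓ — fails.
Candidate 5 (23 nt, A=4 T=10 G=5 C=4): length 23 ✓; Tm = 64.9 + 41·(9 − 16.4)/23 = 51.7°C ✓; GC 9/23 = 39.1% ✓; 3' end CCG has 3 G/C ✓ — passes.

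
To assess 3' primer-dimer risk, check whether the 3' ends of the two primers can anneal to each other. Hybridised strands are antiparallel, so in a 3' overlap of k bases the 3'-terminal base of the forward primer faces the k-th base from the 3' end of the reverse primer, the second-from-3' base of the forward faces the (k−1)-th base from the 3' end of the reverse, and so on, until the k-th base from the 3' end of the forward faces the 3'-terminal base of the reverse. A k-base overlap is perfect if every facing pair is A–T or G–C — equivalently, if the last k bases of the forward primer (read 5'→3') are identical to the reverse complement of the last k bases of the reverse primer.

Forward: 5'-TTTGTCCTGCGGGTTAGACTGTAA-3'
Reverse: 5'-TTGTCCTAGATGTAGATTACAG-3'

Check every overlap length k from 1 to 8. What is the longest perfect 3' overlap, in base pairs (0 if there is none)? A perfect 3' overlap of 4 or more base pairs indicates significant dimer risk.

Longest perfect overlap: 6 complementary base pairs; significant dimer risk (threshold 4).

Last 8 bases (5'→3') — forward …GACTGTAA, reverse …GATTACAG.
Reverse complement of the reverse primer's last 8 bases: CTGTAATC; its first k bases are the reverse complement of the reverse primer's last k bases, so a perfect k-base overlap needs the forward primer's last k bases to equal them.
Comparing (forward last k vs required): k=1: A vs C ✗; k=2: AA vs CT ✗; k=3: TAA vs CTG ✗; k=4: GTAA vs CTGT ✗; k=5: TGTAA vs CTGTA ✗; k=6: CTGTAA vs CTGTAA ✓; k=7: ACTGTAA vs CTGTAAT ✗; k=8: GACTGTAA vs CTGTAATC ✗.
Only k = 6 is perfect, so the longest perfect 3' overlap is 6.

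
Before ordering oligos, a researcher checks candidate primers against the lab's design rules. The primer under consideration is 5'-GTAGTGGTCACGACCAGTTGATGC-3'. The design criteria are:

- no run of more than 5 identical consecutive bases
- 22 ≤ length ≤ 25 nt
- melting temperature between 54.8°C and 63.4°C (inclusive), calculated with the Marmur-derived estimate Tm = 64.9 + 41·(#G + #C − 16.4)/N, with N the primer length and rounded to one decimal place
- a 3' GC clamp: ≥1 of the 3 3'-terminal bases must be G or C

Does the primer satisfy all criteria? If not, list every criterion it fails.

Base counts: A=5, T=6, G=8, C=5 (length 24).
homopolymer run: longest run = 2 ✓
length: length 24 ✓
Tm: Tm = 64.9 + 41·(13 − 16.4)/24 = 59.1°C ✓
GC clamp: 3' end TGC has 2 G/C ✓

Meets all criteria.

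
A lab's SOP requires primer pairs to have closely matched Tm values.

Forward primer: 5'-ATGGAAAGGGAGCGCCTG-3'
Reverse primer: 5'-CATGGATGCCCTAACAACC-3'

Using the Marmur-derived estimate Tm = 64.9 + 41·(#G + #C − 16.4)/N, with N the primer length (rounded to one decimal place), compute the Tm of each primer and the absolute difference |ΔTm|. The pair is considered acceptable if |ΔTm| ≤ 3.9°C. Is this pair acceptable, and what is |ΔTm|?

|ΔTm| = 1.5°C; the pair is acceptable.

Forward: G+C = 11, N = 18 → Tm = 64.9 + 41·(11 − 16.4)/18 = 52.6°C.
Reverse: G+C = 10, N = 19 → Tm = 64.9 + 41·(10 − 16.4)/19 = 51.1°C.
|ΔTm| = |52.6 − 51.1| = 1.5°C, ≤ 3.9°C.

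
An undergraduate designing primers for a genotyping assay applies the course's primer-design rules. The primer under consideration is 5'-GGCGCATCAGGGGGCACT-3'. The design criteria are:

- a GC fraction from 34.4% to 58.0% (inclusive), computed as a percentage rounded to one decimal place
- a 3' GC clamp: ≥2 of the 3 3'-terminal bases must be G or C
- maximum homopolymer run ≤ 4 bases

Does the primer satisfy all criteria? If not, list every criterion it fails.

Fails: GC content, GC clamp, homopolymer run.

Base counts: A=3, T=2, G=8, C=5 (length 18).
GC content: GC 13/18 = 72.2%, outside 34.4–58.0% ✗
GC clamp: 3' end ACT has 1 G/C, need ≥2 ✗
homopolymer run: longest run = 5, exceeds 4 ✗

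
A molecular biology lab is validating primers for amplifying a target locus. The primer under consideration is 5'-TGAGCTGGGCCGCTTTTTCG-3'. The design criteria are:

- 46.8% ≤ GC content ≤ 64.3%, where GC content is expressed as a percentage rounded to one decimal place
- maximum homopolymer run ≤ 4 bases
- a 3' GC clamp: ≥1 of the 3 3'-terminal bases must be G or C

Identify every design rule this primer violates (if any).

Fails: homopolymer run.

Base counts: A=1, T=7, G=7, C=5 (length 20).
GC content: GC 12/20 = 60.0% ✓
homopolymer run: longest run = 5, exceeds 4 ✗
GC clamp: 3' end TCG has 2 G/C ✓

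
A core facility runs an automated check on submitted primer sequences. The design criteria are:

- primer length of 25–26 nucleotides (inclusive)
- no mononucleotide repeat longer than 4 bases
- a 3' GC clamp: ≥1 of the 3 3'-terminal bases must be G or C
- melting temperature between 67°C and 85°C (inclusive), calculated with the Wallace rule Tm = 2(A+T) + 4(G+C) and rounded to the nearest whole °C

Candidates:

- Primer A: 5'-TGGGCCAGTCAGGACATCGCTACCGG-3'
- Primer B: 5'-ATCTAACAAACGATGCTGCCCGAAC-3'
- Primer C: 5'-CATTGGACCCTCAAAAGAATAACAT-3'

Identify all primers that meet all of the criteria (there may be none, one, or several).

Primer A (26 nt, A=5 T=4 G=9 C=8): length 26 ✓; longest run = 3 ✓; 3' end CGG has 3 G/C ✓; Tm = 2·9 + 4·17 = 86°C, outside 67–85°C ✗ — fails.
Primer B (25 nt, A=9 T=4 G=4 C=8): length 25 ✓; longest run = 3 ✓; 3' end AAC has 1 G/C ✓; Tm = 2·13 + 4·12 = 74°C ✓ — passes.
Primer C (25 nt, A=11 T=5 G=3 C=6): length 25 ✓; longest run = 4 ✓; 3' end CAT has 1 G/C ✓; Tm = 2·16 + 4·9 = 68°C ✓ — passes.

Primer B and Primer C.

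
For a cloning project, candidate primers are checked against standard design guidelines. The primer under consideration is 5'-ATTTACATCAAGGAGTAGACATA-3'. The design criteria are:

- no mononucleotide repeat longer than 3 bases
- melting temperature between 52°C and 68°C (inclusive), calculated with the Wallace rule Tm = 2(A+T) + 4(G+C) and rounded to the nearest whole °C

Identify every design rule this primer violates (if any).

Meets all criteria.

Base counts: A=10, T=6, G=4, C=3 (length 23).
homopolymer run: longest run = 3 ✓
Tm: Tm = 2·16 + 4·7 = 60°C ✓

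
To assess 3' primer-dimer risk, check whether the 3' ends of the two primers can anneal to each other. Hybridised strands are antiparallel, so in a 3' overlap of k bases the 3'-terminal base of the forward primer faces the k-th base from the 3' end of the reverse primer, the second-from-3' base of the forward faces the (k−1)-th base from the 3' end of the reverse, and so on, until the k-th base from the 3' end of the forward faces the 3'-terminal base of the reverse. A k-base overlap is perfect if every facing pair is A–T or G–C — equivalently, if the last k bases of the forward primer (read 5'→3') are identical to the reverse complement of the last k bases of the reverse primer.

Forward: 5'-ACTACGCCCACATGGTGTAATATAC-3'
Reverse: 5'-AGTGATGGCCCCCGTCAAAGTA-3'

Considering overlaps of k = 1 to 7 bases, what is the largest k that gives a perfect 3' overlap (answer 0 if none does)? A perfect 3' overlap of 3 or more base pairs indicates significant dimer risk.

Last 7 bases (5'→3') — forward …AATATAC, reverse …CAAAGTA.
Reverse complement of the reverse primer's last 7 bases: TACTTTG; its first k bases are the reverse complement of the reverse primer's last k bases, so a perfect k-base overlap needs the forward primer's last k bases to equal them.
Comparing (forward last k vs required): k=1: C vs T ✗; k=2: AC vs TA ✗; k=3: TAC vs TAC ✓; k=4: ATAC vs TACT ✗; k=5: TATAC vs TACTT ✗; k=6: ATATAC vs TACTTT ✗; k=7: AATATAC vs TACTTTG ✗.
Only k = 3 is perfect, so the longest perfect 3' overlap is 3.

Longest perfect overlap: 3 complementary base pairs; significant dimer risk (threshold 3).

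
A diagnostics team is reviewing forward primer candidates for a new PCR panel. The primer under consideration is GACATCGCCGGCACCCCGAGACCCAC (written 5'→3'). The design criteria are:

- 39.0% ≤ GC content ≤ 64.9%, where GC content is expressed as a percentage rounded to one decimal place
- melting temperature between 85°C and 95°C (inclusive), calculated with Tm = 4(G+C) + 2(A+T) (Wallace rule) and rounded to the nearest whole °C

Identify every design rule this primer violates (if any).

Base counts: A=6, T=1, G=6, C=13 (length 26).
GC content: GC 19/26 = 73.1%, outside 39.0–64.9% ✗
Tm: Tm = 2·7 + 4·19 = 90°C ✓

Fails: GC content.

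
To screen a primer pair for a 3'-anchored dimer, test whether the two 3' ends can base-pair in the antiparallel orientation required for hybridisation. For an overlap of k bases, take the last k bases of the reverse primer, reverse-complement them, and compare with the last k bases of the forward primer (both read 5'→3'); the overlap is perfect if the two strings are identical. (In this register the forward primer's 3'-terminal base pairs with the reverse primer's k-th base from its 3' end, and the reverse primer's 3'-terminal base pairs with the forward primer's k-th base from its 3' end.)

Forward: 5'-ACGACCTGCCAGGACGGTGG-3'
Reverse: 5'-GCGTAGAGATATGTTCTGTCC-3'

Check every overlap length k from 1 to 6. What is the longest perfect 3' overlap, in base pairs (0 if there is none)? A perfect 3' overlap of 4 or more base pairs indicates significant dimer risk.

Last 6 bases (5'→3') — forward …CGGTGG, reverse …CTGTCC.
Reverse complement of the reverse primer's last 6 bases: GGACAG; its first k bases are the reverse complement of the reverse primer's last k bases, so a perfect k-base overlap needs the forward primer's last k bases to equal them.
Comparing (forward last k vs required): k=1: G vs G ✓; k=2: GG vs GG ✓; k=3: TGG vs GGA ✗; k=4: GTGG vs GGAC ✗; k=5: GGTGG vs GGACA ✗; k=6: CGGTGG vs GGACAG ✗.
Perfect overlaps at k = 1, 2; the largest is 2.

Longest perfect overlap: 2 complementary base pairs; below the dimer-risk threshold (threshold 4).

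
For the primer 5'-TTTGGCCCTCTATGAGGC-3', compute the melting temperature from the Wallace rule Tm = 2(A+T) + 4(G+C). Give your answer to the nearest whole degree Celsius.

56°C

Base counts: A=2, T=6, G=5, C=5 (length 18).
Tm = 2·(2+6) + 4·(5+5) = 2·8 + 4·10 = 16 + 40 = 56°C.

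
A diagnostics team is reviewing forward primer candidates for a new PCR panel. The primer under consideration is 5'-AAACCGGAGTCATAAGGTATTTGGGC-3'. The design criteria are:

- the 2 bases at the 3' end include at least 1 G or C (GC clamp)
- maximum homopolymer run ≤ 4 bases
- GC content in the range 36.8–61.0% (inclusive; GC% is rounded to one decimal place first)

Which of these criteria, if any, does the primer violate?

Meets all criteria.

Base counts: A=8, T=6, G=8, C=4 (length 26).
GC clamp: 3' end GC has 2 G/C ✓
homopolymer run: longest run = 3 ✓
GC content: GC 12/26 = 46.2% ✓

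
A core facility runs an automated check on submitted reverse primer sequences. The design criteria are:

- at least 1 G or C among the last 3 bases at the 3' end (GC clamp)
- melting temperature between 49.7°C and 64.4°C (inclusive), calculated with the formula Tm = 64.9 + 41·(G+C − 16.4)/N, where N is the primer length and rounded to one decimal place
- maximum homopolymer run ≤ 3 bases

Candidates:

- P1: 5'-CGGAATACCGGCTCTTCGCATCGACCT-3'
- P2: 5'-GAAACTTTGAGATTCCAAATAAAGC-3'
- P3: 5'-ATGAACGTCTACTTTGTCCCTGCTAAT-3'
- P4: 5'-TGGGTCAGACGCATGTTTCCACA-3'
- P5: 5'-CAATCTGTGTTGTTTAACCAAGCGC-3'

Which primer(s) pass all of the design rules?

P1, P2, P4 and P5.

P1 (27 nt, A=5 T=6 G=6 C=10): 3' end CCT has 2 G/C ✓; Tm = 64.9 + 41·(16 − 16.4)/27 = 64.3°C ✓; longest run = 2 ✓ — passes.
P2 (25 nt, A=11 T=6 G=4 C=4): 3' end AGC has 2 G/C ✓; Tm = 64.9 + 41·(8 − 16.4)/25 = 51.1°C ✓; longest run = 3 ✓ — passes.
P3 (27 nt, A=6 T=10 G=4 C=7): 3' end AAT has 0 G/C, need ≥1 ✗; Tm = 64.9 + 41·(11 − 16.4)/27 = 56.7°C ✓; longest run = 3 ✓ — fails.
P4 (23 nt, A=5 T=6 G=6 C=6): 3' end ACA has 1 G/C ✓; Tm = 64.9 + 41·(12 − 16.4)/23 = 57.1°C ✓; longest run = 3 ✓ — passes.
P5 (25 nt, A=6 T=8 G=5 C=6): 3' end CGC has 3 G/C ✓; Tm = 64.9 + 41·(11 − 16.4)/25 = 56.0°C ✓; longest run = 3 ✓ — passes.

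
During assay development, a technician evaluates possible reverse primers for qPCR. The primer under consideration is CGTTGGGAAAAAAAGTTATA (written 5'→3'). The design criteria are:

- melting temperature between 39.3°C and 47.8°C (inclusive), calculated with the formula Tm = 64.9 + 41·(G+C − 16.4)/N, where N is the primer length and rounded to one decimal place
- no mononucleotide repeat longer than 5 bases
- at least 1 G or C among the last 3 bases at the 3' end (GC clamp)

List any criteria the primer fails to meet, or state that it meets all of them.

Base counts: A=9, T=5, G=5, C=1 (length 20).
Tm: Tm = 64.9 + 41·(6 − 16.4)/20 = 43.6°C ✓
homopolymer run: longest run = 7, exceeds 5 ✗
GC clamp: 3' end ATA has 0 G/C, need ≥1 ✗

Fails: homopolymer run, GC clamp.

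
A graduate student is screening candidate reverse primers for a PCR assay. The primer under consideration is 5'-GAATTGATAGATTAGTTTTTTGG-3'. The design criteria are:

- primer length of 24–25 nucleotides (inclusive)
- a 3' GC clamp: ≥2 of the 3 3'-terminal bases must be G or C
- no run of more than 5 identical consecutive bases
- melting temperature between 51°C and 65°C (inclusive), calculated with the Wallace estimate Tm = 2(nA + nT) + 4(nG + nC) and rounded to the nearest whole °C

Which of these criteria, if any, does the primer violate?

Base counts: A=6, T=11, G=6, C=0 (length 23).
length: length 23, outside 24–25 ✗
GC clamp: 3' end TGG has 2 G/C ✓
homopolymer run: longest run = 6, exceeds 5 ✗
Tm: Tm = 2·17 + 4·6 = 58°C ✓

Fails: length, homopolymer run.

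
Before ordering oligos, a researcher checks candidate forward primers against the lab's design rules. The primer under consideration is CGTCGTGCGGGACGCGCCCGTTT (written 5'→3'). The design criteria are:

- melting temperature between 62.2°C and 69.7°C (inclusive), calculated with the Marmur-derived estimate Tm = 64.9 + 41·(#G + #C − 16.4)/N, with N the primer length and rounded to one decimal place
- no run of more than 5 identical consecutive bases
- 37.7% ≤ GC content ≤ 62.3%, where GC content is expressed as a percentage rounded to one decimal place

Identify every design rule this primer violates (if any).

Base counts: A=1, T=5, G=9, C=8 (length 23).
Tm: Tm = 64.9 + 41·(17 − 16.4)/23 = 66.0°C ✓
homopolymer run: longest run = 3 ✓
GC content: GC 17/23 = 73.9%, outside 37.7–62.3% ✗

Fails: GC content.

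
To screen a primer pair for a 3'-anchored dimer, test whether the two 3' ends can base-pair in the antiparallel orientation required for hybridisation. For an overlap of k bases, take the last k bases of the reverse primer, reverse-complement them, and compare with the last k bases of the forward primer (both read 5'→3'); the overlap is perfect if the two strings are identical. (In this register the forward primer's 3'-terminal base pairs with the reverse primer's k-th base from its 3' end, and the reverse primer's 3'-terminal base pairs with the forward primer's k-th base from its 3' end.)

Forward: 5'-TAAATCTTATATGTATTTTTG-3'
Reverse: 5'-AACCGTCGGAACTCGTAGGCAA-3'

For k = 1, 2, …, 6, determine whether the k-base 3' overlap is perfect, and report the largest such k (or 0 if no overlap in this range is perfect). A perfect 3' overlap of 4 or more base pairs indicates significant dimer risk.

Last 6 bases (5'→3') — forward …TTTTTG, reverse …AGGCAA.
Reverse complement of the reverse primer's last 6 bases: TTGCCT; its first k bases are the reverse complement of the reverse primer's last k bases, so a perfect k-base overlap needs the forward primer's last k bases to equal them.
Comparing (forward last k vs required): k=1: G vs T ✗; k=2: TG vs TT ✗; k=3: TTG vs TTG ✓; k=4: TTTG vs TTGC ✗; k=5: TTTTG vs TTGCC ✗; k=6: TTTTTG vs TTGCCT ✗.
Only k = 3 is perfect, so the longest perfect 3' overlap is 3.

Longest perfect overlap: 3 complementary base pairs; below the dimer-risk threshold (threshold 4).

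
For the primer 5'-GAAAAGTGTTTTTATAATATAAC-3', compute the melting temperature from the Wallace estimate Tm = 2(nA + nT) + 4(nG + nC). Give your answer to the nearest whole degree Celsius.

Base counts: A=10, T=9, G=3, C=1 (length 23).
Tm = 2·(10+9) + 4·(3+1) = 2·19 + 4·4 = 38 + 16 = 54°C.

54°C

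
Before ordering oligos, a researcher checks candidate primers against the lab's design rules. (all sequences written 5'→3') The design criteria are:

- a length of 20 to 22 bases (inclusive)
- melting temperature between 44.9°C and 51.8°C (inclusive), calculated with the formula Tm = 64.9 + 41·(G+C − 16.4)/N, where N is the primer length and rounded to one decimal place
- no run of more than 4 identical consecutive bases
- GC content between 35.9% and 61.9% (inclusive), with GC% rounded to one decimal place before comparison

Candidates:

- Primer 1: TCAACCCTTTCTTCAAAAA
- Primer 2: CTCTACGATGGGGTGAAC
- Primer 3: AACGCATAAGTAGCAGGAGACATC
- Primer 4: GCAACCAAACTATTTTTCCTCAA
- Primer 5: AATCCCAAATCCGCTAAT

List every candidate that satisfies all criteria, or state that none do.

None of the candidates satisfy all criteria.

Primer 1 (19 nt, A=7 T=6 G=0 C=6): length 19, outside 20–22 ✗; Tm = 64.9 + 41·(6 − 16.4)/19 = 42.5°C, outside 44.9–51.8°C ✗; longest run = 5, exceeds 4 ✗; GC 6/19 = 31.6%, outside 35.9–61.9% ✗ — fails.
Primer 2 (18 nt, A=4 T=4 G=6 C=4): length 18, outside 20–22 ✗; Tm = 64.9 + 41·(10 − 16.4)/18 = 50.3°C ✓; longest run = 4 ✓; GC 10/18 = 55.6% ✓ — fails.
Primer 3 (24 nt, A=10 T=3 G=6 C=5): length 24, outside 20–22 ✗; Tm = 64.9 + 41·(11 − 16.4)/24 = 55.7°C, outside 44.9–51.8°C ✗; longest run = 2 ✓; GC 11/24 = 45.8% ✓ — fails.
Primer 4 (23 nt, A=8 T=7 G=1 C=7): length 23, outside 20–22 ✗; Tm = 64.9 + 41·(8 − 16.4)/23 = 49.9°C ✓; longest run = 5, exceeds 4 ✗; GC 8/23 = 34.8%, outside 35.9–61.9% ✗ — fails.
Primer 5 (18 nt, A=7 T=4 G=1 C=6): length 18, outside 20–22 ✗; Tm = 64.9 + 41·(7 − 16.4)/18 = 43.5°C, outside 44.9–51.8°C ✗; longest run = 3 ✓; GC 7/18 = 38.9% ✓ — fails.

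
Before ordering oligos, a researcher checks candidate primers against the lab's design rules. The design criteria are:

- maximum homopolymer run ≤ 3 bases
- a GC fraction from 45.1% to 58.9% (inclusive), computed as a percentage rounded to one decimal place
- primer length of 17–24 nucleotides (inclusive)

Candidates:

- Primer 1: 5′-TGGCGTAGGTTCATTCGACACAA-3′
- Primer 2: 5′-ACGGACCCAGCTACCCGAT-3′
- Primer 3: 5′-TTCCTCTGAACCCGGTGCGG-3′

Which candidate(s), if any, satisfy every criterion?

Primer 1 only.

Primer 1 (23 nt, A=6 T=6 G=6 C=5): longest run = 2 ✓; GC 11/23 = 47.8% ✓; length 23 ✓ — passes.
Primer 2 (19 nt, A=5 T=2 G=4 C=8): longest run = 3 ✓; GC 12/19 = 63.2%, outside 45.1–58.9% ✗; length 19 ✓ — fails.
Primer 3 (20 nt, A=2 T=5 G=6 C=7): longest run = 3 ✓; GC 13/20 = 65.0%, outside 45.1–58.9% ✗; length 20 ✓ — fails.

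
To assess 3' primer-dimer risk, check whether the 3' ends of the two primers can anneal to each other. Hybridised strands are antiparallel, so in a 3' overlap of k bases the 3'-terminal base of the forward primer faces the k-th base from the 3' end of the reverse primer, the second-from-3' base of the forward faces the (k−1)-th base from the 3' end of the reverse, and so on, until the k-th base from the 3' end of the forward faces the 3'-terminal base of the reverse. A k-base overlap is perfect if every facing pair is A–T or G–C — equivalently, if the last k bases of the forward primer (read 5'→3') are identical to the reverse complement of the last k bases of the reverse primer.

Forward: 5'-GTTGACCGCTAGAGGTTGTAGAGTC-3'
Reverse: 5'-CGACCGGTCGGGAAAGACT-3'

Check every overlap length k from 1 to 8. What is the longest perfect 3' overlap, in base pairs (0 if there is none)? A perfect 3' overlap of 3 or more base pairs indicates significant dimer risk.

Longest perfect overlap: 4 complementary base pairs; significant dimer risk (threshold 3).

Last 8 bases (5'→3') — forward …GTAGAGTC, reverse …GAAAGACT.
Reverse complement of the reverse primer's last 8 bases: AGTCTTTC; its first k bases are the reverse complement of the reverse primer's last k bases, so a perfect k-base overlap needs the forward primer's last k bases to equal them.
Comparing (forward last k vs required): k=1: C vs A ✗; k=2: TC vs AG ✗; k=3: GTC vs AGT ✗; k=4: AGTC vs AGTC ✓; k=5: GAGTC vs AGTCT ✗; k=6: AGAGTC vs AGTCTT ✗; k=7: TAGAGTC vs AGTCTTT ✗; k=8: GTAGAGTC vs AGTCTTTC ✗.
Only k = 4 is perfect, so the longest perfect 3' overlap is 4.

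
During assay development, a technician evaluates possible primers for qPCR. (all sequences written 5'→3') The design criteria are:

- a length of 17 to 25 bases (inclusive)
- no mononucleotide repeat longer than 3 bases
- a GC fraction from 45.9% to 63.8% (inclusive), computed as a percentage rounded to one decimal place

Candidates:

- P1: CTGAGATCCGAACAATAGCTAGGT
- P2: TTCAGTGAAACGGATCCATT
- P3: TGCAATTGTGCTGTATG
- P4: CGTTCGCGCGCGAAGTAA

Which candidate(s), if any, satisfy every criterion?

P1 (24 nt, A=8 T=5 G=6 C=5): length 24 ✓; longest run = 2 ✓; GC 11/24 = 45.8%, outside 45.9–63.8% ✗ — fails.
P2 (20 nt, A=6 T=6 G=4 C=4): length 20 ✓; longest run = 3 ✓; GC 8/20 = 40.0%, outside 45.9–63.8% ✗ — fails.
P3 (17 nt, A=3 T=7 G=5 C=2): length 17 ✓; longest run = 2 ✓; GC 7/17 = 41.2%, outside 45.9–63.8% ✗ — fails.
P4 (18 nt, A=4 T=3 G=6 C=5): length 18 ✓; longest run = 2 ✓; GC 11/18 = 61.1% ✓ — passes.

P4 only.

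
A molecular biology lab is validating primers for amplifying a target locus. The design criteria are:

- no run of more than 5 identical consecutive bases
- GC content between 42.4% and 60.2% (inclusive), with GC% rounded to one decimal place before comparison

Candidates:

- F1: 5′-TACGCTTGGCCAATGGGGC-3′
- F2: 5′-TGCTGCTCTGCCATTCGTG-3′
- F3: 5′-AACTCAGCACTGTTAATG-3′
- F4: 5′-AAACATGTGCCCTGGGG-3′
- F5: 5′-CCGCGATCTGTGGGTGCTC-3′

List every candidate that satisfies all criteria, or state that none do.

F1 (19 nt, A=3 T=4 G=7 C=5): longest run = 4 ✓; GC 12/19 = 63.2%, outside 42.4–60.2% ✗ — fails.
F2 (19 nt, A=1 T=7 G=5 C=6): longest run = 2 ✓; GC 11/19 = 57.9% ✓ — passes.
F3 (18 nt, A=6 T=5 G=3 C=4): longest run = 2 ✓; GC 7/18 = 38.9%, outside 42.4–60.2% ✗ — fails.
F4 (17 nt, A=4 T=3 G=6 C=4): longest run = 4 ✓; GC 10/17 = 58.8% ✓ — passes.
F5 (19 nt, A=1 T=5 G=7 C=6): longest run = 3 ✓; GC 13/19 = 68.4%, outside 42.4–60.2% ✗ — fails.

F2 and F4.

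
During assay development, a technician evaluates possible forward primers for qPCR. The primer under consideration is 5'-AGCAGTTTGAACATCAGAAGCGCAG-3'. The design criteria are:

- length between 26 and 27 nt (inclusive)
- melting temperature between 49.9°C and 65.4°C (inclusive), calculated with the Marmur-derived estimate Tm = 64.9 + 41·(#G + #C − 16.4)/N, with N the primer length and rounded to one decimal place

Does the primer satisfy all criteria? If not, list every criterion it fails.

Fails: length.

Base counts: A=9, T=4, G=7, C=5 (length 25).
length: length 25, outside 26–27 ✗
Tm: Tm = 64.9 + 41·(12 − 16.4)/25 = 57.7°C ✓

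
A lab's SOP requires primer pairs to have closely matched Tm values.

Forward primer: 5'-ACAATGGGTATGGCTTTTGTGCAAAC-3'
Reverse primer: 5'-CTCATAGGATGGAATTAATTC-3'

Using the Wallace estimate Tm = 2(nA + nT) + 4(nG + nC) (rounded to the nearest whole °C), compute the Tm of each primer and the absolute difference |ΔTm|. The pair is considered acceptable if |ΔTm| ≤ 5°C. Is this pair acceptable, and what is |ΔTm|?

|ΔTm| = 18°C; the pair is not acceptable.

Forward: A=7 T=8 G=7 C=4 → Tm = 2·15 + 4·11 = 74°C.
Reverse: A=7 T=7 G=4 C=3 → Tm = 2·14 + 4·7 = 56°C.
|ΔTm| = |74 − 56| = 18°C, > 5°C.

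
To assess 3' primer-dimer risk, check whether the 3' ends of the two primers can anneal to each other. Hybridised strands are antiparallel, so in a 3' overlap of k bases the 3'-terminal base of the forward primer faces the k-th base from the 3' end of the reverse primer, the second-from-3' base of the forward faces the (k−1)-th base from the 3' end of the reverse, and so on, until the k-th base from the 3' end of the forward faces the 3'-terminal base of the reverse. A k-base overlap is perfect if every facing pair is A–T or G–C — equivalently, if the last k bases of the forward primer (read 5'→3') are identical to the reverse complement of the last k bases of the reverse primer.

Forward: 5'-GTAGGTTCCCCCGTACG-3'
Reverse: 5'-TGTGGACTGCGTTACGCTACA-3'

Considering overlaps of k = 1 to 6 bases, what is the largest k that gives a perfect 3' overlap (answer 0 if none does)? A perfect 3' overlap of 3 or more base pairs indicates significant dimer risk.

Last 6 bases (5'→3') — forward …CGTACG, reverse …GCTACA.
Reverse complement of the reverse primer's last 6 bases: TGTAGC; its first k bases are the reverse complement of the reverse primer's last k bases, so a perfect k-base overlap needs the forward primer's last k bases to equal them.
Comparing (forward last k vs required): k=1: G vs T ✗; k=2: CG vs TG ✗; k=3: ACG vs TGT ✗; k=4: TACG vs TGTA ✗; k=5: GTACG vs TGTAG ✗; k=6: CGTACG vs TGTAGC ✗.
No overlap length from 1 to 6 is perfect, so the longest perfect 3' overlap is 0.

Longest perfect overlap: 0 complementary base pairs; below the dimer-risk threshold (threshold 3).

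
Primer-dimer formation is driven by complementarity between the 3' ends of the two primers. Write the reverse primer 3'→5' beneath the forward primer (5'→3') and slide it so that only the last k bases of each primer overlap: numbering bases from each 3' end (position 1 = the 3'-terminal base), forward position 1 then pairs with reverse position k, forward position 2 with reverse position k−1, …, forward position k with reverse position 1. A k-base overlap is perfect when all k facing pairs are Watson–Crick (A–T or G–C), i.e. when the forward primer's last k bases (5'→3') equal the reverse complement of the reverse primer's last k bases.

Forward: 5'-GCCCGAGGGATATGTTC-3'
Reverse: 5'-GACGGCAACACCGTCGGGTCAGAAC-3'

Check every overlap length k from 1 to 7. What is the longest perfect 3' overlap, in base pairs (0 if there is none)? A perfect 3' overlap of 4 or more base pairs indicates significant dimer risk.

Longest perfect overlap: 4 complementary base pairs; significant dimer risk (threshold 4).

Last 7 bases (5'→3') — forward …TATGTTC, reverse …TCAGAAC.
Reverse complement of the reverse primer's last 7 bases: GTTCTGA; its first k bases are the reverse complement of the reverse primer's last k bases, so a perfect k-base overlap needs the forward primer's last k bases to equal them.
Comparing (forward last k vs required): k=1: C vs G ✗; k=2: TC vs GT ✗; k=3: TTC vs GTT ✗; k=4: GTTC vs GTTC ✓; k=5: TGTTC vs GTTCT ✗; k=6: ATGTTC vs GTTCTG ✗; k=7: TATGTTC vs GTTCTGA ✗.
Only k = 4 is perfect, so the longest perfect 3' overlap is 4.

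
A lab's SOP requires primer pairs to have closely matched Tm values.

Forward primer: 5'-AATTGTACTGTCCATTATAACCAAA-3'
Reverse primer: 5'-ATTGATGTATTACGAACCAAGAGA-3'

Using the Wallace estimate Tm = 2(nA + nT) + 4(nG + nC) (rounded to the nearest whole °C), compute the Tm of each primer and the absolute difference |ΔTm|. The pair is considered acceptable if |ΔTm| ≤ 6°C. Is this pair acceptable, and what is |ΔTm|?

|ΔTm| = 0°C; the pair is acceptable.

Forward: A=10 T=8 G=2 C=5 → Tm = 2·18 + 4·7 = 64°C.
Reverse: A=10 T=6 G=5 C=3 → Tm = 2·16 + 4·8 = 64°C.
|ΔTm| = |64 − 64| = 0°C, ≤ 6°C.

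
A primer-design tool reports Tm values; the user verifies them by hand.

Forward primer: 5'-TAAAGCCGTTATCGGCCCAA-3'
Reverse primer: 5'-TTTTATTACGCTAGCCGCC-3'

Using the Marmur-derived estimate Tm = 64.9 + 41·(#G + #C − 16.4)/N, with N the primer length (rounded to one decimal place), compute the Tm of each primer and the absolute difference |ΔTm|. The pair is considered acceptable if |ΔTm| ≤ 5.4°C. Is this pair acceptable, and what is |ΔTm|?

Forward: G+C = 10, N = 20 → Tm = 64.9 + 41·(10 − 16.4)/20 = 51.8°C.
Reverse: G+C = 9, N = 19 → Tm = 64.9 + 41·(9 − 16.4)/19 = 48.9°C.
|ΔTm| = |51.8 − 48.9| = 2.9°C, ≤ 5.4°C.

|ΔTm| = 2.9°C; the pair is acceptable.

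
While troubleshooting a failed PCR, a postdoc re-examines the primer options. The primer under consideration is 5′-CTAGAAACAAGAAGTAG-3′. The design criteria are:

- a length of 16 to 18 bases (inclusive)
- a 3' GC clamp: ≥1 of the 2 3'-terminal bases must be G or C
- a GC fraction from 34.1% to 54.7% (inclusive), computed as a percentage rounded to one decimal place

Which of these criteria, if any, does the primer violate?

Base counts: A=9, T=2, G=4, C=2 (length 17).
length: length 17 ✓
GC clamp: 3' end AG has 1 G/C ✓
GC content: GC 6/17 = 35.3% ✓

Meets all criteria.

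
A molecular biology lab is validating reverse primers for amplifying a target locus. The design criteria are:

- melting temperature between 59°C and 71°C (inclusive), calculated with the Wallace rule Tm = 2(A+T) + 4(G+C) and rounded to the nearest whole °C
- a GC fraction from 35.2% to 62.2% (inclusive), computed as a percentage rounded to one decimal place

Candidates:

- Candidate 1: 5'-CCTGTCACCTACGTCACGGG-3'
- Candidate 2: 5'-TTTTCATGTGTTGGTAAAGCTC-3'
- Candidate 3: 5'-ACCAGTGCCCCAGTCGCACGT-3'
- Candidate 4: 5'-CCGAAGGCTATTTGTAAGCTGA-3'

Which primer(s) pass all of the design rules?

Candidate 1 (20 nt, A=3 T=4 G=5 C=8): Tm = 2·7 + 4·13 = 66°C ✓; GC 13/20 = 65.0%, outside 35.2–62.2% ✗ — fails.
Candidate 2 (22 nt, A=4 T=10 G=5 C=3): Tm = 2·14 + 4·8 = 60°C ✓; GC 8/22 = 36.4% ✓ — passes.
Candidate 3 (21 nt, A=4 T=3 G=5 C=9): Tm = 2·7 + 4·14 = 70°C ✓; GC 14/21 = 66.7%, outside 35.2–62.2% ✗ — fails.
Candidate 4 (22 nt, A=6 T=6 G=6 C=4): Tm = 2·12 + 4·10 = 64°C ✓; GC 10/22 = 45.5% ✓ — passes.

Candidate 2 and Candidate 4.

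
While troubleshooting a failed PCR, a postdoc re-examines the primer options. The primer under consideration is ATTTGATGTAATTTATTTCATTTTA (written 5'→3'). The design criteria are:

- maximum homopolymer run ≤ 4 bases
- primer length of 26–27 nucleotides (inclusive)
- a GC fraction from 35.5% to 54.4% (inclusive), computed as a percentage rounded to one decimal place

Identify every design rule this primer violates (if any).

Base counts: A=7, T=15, G=2, C=1 (length 25).
homopolymer run: longest run = 4 ✓
length: length 25, outside 26–27 ✗
GC content: GC 3/25 = 12.0%, outside 35.5–54.4% ✗

Fails: length, GC content.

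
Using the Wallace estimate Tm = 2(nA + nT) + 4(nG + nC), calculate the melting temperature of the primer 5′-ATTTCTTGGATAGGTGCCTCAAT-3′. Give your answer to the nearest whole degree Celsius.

Base counts: A=5, T=9, G=5, C=4 (length 23).
Tm = 2·(5+9) + 4·(5+4) = 2·14 + 4·9 = 28 + 36 = 64°C.

64°C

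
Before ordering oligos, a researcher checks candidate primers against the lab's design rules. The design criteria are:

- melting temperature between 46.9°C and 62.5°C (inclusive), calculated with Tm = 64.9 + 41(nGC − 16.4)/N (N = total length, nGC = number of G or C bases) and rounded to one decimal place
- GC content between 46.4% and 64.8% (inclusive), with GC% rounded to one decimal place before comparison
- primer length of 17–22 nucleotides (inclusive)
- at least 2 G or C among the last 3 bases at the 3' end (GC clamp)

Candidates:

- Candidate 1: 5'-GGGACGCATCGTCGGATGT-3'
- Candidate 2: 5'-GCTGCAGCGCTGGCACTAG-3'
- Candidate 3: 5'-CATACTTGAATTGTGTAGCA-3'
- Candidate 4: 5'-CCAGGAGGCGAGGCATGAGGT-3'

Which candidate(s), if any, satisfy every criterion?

Candidate 1 (19 nt, A=3 T=4 G=8 C=4): Tm = 64.9 + 41·(12 − 16.4)/19 = 55.4°C ✓; GC 12/19 = 63.2% ✓; length 19 ✓; 3' end TGT has 1 G/C, need ≥2 ✗ — fails.
Candidate 2 (19 nt, A=3 T=3 G=7 C=6): Tm = 64.9 + 41·(13 − 16.4)/19 = 57.6°C ✓; GC 13/19 = 68.4%, outside 46.4–64.8% ✗; length 19 ✓; 3' end TAG has 1 G/C, need ≥2 ✗ — fails.
Candidate 3 (20 nt, A=6 T=7 G=4 C=3): Tm = 64.9 + 41·(7 − 16.4)/20 = 45.6°C, outside 46.9–62.5°C ✗; GC 7/20 = 35.0%, outside 46.4–64.8% ✗; length 20 ✓; 3' end GCA has 2 G/C ✓ — fails.
Candidate 4 (21 nt, A=5 T=2 G=10 C=4): Tm = 64.9 + 41·(14 − 16.4)/21 = 60.2°C ✓; GC 14/21 = 66.7%, outside 46.4–64.8% ✗; length 21 ✓; 3' end GGT has 2 G/C ✓ — fails.

None of the candidates satisfy all criteria.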